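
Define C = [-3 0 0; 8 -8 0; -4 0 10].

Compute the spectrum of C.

-8, -3, 10

C is lower triangular, so its eigenvalues are the diagonal entries.
Diagonal: -3, -8, 10.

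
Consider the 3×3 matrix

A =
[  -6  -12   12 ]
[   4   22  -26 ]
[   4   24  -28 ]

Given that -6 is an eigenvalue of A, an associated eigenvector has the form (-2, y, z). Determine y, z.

We need (A + 6I)v = 0.
A + 6I = [[0, -12, 12], [4, 28, -26], [4, 24, -22]].
Row 1: (0)·-2 + (-12)·y + (12)·z = 0
Row 2: (4)·-2 + (28)·y + (-26)·z = 0
Row 3: (4)·-2 + (24)·y + (-22)·z = 0
Solving gives y = 4, z = 4.
Check: A·(-2, 4, 4) = (12, -24, -24) = -6·(-2, 4, 4).

4, 4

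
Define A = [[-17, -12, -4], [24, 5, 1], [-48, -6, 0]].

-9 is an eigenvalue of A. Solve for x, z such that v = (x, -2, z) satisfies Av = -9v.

1, 4

We need (A + 9I)v = 0.
A + 9I = [[-8, -12, -4], [24, 14, 1], [-48, -6, 9]].
Row 1: (-8)·x + (-12)·-2 + (-4)·z = 0
Row 2: (24)·x + (14)·-2 + (1)·z = 0
Row 3: (-48)·x + (-6)·-2 + (9)·z = 0
Solving gives x = 1, z = 4.
Check: A·(1, -2, 4) = (-9, 18, -36) = -9·(1, -2, 4).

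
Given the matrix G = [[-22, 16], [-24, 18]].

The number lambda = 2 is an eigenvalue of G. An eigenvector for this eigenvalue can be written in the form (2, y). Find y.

We need (G - 2I)v = 0.
G - 2I = [[-24, 16], [-24, 16]].
Row 1: (-24)·2 + (16)·y = 0
Row 2: (-24)·2 + (16)·y = 0
Solving gives y = 3.
Check: G·(2, 3) = (4, 6) = 2·(2, 3).

3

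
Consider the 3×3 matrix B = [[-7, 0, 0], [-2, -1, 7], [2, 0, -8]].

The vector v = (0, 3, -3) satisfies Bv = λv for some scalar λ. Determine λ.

-8

Compute Bv: B·(0, 3, -3) = (0, -24, 24).
Since Bv = λv, compare component 2: -24 = λ·3, so λ = -8.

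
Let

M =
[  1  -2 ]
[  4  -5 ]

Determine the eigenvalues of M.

-3, -1

det(M - rI) = (1 - r)(-5 - r) - (-2)·(4) = r^2 + 4r + 3.
This factors as (r + 3)·(r + 1) = 0.
Eigenvalues: -3, -1.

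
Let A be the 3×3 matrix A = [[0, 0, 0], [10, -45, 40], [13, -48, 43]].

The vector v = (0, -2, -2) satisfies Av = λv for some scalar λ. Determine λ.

-5

Compute Av: A·(0, -2, -2) = (0, 10, 10).
Since Av = λv, compare component 2: 10 = λ·-2, so λ = -5.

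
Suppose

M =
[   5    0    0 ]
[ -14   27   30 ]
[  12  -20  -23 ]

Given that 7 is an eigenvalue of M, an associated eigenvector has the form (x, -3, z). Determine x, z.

0, 2

We need (M - 7I)v = 0.
M - 7I = [[-2, 0, 0], [-14, 20, 30], [12, -20, -30]].
Row 1: (-2)·x + (0)·-3 + (0)·z = 0
Row 2: (-14)·x + (20)·-3 + (30)·z = 0
Row 3: (12)·x + (-20)·-3 + (-30)·z = 0
Solving gives x = 0, z = 2.
Check: M·(0, -3, 2) = (0, -21, 14) = 7·(0, -3, 2).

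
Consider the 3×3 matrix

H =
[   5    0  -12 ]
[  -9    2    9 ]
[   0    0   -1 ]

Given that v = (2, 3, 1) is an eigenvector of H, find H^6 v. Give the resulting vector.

First find the eigenvalue: Hv = (-2, -3, -1) = -1·(2, 3, 1), so λ = -1.
Then H^6 v = λ^6·v = (-1)^6·(2, 3, 1) = 1·(2, 3, 1) = (2, 3, 1).

(2, 3, 1)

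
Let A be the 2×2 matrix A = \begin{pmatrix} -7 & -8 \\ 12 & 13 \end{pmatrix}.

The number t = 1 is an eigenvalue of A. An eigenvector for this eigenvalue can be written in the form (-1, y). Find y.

1

We need (A - 1I)v = 0.
A - 1I = [[-8, -8], [12, 12]].
Row 1: (-8)·-1 + (-8)·y = 0
Row 2: (12)·-1 + (12)·y = 0
Solving gives y = 1.
Check: A·(-1, 1) = (-1, 1) = 1·(-1, 1).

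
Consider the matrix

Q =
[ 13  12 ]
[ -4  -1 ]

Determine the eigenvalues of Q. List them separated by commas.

5, 7

det(Q - lambda·I) = (13 - lambda)(-1 - lambda) - (12)·(-4) = lambda^2 - 12·lambda + 35.
This factors as (lambda - 5)·(lambda - 7) = 0.
Eigenvalues: 5, 7.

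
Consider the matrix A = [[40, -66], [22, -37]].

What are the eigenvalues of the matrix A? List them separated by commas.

det(A - lambda·I) = (40 - lambda)(-37 - lambda) - (-66)·(22) = lambda^2 - 3·lambda - 28.
This factors as (lambda + 4)·(lambda - 7) = 0.
Eigenvalues: -4, 7.

-4, 7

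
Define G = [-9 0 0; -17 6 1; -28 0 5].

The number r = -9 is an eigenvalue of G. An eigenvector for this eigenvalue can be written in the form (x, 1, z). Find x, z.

We need (G + 9I)v = 0.
G + 9I = [[0, 0, 0], [-17, 15, 1], [-28, 0, 14]].
Row 1: (0)·x + (0)·1 + (0)·z = 0
Row 2: (-17)·x + (15)·1 + (1)·z = 0
Row 3: (-28)·x + (0)·1 + (14)·z = 0
Solving gives x = 1, z = 2.
Check: G·(1, 1, 2) = (-9, -9, -18) = -9·(1, 1, 2).

1, 2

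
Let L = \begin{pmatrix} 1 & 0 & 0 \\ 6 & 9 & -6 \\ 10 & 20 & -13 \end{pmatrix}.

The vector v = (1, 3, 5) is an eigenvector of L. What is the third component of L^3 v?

First find the eigenvalue: Lv = (1, 3, 5) = 1·(1, 3, 5), so λ = 1.
Then L^3 v = λ^3·v = 1^3·(1, 3, 5) = 1·(1, 3, 5) = (1, 3, 5).

5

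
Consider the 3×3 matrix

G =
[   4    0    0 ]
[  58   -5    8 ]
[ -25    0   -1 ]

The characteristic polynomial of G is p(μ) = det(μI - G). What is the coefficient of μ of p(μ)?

p(μ) = μ^3 + 2μ^2 - 19μ - 20.
The coefficient of μ is -19.

-19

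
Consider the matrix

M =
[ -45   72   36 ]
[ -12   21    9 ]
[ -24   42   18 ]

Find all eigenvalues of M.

-9, 0, 3

The characteristic polynomial is p(λ) = det(λI - M).
Expanding along the first row, p(λ) = λ^3 + 6λ^2 - 27λ.
Since p(0) = 0, λ = 0 is a root.
Factor out λ: p(λ) = λ·(λ^2 + 6λ - 27).
The quadratic factors as (λ + 9)·(λ - 3).
Eigenvalues: -9, 0, 3.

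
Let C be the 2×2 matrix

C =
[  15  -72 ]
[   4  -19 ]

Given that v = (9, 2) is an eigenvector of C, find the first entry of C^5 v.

-9

First find the eigenvalue: Cv = (-9, -2) = -1·(9, 2), so λ = -1.
Then C^5 v = λ^5·v = (-1)^5·(9, 2) = -1·(9, 2) = (-9, -2).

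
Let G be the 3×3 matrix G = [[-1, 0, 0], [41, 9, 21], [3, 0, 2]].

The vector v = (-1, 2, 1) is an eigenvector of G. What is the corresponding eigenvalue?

Compute Gv: G·(-1, 2, 1) = (1, -2, -1).
Since Gv = λv, compare component 1: 1 = λ·-1, so λ = -1.

-1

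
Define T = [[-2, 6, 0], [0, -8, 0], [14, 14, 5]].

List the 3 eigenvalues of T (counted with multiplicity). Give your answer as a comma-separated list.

-8, -2, 5

Compute the characteristic polynomial p(μ) = det(μI - T).
Expanding the 3×3 determinant: p(μ) = μ^3 + 5μ^2 - 34μ - 80.
Rational-root test: μ = -8 gives p(-8) = 0.
Factor out (μ + 8): p(μ) = (μ + 8)·(μ^2 - 3μ - 10).
The quadratic factors as (μ + 2)·(μ - 5).
Eigenvalues: -8, -2, 5.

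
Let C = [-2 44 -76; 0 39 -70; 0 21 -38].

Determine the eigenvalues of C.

Set up det(rI - C) = 0.
Expanding along the first row, p(r) = r^3 + r^2 - 14r - 24.
Rational-root test: r = -2 gives p(-2) = 0.
Dividing by (r + 2) leaves r^2 - r - 12.
The quadratic factors as (r + 3)·(r - 4).
Eigenvalues: -3, -2, 4.

-3, -2, 4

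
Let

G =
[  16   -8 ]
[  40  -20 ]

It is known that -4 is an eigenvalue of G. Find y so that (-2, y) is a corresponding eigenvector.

-5

We need (G + 4I)v = 0.
G + 4I = [[20, -8], [40, -16]].
Row 1: (20)·-2 + (-8)·y = 0
Row 2: (40)·-2 + (-16)·y = 0
Solving gives y = -5.
Check: G·(-2, -5) = (8, 20) = -4·(-2, -5).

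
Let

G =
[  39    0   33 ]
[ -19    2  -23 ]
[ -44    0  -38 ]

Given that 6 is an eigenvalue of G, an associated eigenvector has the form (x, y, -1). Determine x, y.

1, 1

We need (G - 6I)v = 0.
G - 6I = [[33, 0, 33], [-19, -4, -23], [-44, 0, -44]].
Row 1: (33)·x + (0)·y + (33)·-1 = 0
Row 2: (-19)·x + (-4)·y + (-23)·-1 = 0
Row 3: (-44)·x + (0)·y + (-44)·-1 = 0
Solving gives x = 1, y = 1.
Check: G·(1, 1, -1) = (6, 6, -6) = 6·(1, 1, -1).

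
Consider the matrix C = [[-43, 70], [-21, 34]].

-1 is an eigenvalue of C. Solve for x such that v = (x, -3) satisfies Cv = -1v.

We need (C + 1I)v = 0.
C + 1I = [[-42, 70], [-21, 35]].
Row 1: (-42)·x + (70)·-3 = 0
Row 2: (-21)·x + (35)·-3 = 0
Solving gives x = -5.
Check: C·(-5, -3) = (5, 3) = -1·(-5, -3).

-5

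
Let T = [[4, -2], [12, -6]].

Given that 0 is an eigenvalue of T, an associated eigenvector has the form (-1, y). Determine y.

-2

We need (T)v = 0.
T = [[4, -2], [12, -6]].
Row 1: (4)·-1 + (-2)·y = 0
Row 2: (12)·-1 + (-6)·y = 0
Solving gives y = -2.
Check: T·(-1, -2) = (0, 0) = 0·(-1, -2).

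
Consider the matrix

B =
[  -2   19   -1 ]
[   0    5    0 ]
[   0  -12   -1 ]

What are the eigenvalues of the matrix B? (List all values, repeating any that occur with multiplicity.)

The characteristic polynomial is p(λ) = det(λI - B).
Expanding along the first row, p(λ) = λ^3 - 2λ^2 - 13λ - 10.
Try λ = -1: p(-1) = 0, so -1 is a root.
Factor out (λ + 1): p(λ) = (λ + 1)·(λ^2 - 3λ - 10).
The quadratic factors as (λ + 2)·(λ - 5).
Eigenvalues: -2, -1, 5.

-2, -1, 5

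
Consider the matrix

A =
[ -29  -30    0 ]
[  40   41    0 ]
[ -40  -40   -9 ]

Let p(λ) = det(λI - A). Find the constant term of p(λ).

99

p(λ) = λ^3 - 3λ^2 - 97λ + 99.
The constant term is 99.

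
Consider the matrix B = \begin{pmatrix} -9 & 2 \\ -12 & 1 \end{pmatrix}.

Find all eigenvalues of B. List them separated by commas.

-5, -3

det(B - tI) = (-9 - t)(1 - t) - (2)·(-12) = t^2 + 8t + 15.
This factors as (t + 5)·(t + 3) = 0.
Eigenvalues: -5, -3.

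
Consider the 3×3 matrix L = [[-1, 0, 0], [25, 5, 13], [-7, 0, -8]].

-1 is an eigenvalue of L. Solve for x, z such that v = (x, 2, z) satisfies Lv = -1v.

-1, 1

We need (L + 1I)v = 0.
L + 1I = [[0, 0, 0], [25, 6, 13], [-7, 0, -7]].
Row 1: (0)·x + (0)·2 + (0)·z = 0
Row 2: (25)·x + (6)·2 + (13)·z = 0
Row 3: (-7)·x + (0)·2 + (-7)·z = 0
Solving gives x = -1, z = 1.
Check: L·(-1, 2, 1) = (1, -2, -1) = -1·(-1, 2, 1).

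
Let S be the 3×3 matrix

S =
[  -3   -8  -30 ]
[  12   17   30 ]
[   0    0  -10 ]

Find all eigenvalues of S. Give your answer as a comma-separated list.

-10, 5, 9

The characteristic polynomial is p(s) = det(sI - S).
Cofactor expansion gives p(s) = s^3 - 4s^2 - 95s + 450.
Since p(-10) = 0, s = -10 is a root.
Dividing by (s + 10) leaves s^2 - 14s + 45.
The quadratic factors as (s - 5)·(s - 9).
Eigenvalues: -10, 5, 9.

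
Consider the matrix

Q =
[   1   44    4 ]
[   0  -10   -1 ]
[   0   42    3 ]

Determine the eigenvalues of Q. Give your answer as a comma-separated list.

-4, -3, 1

Compute the characteristic polynomial p(μ) = det(μI - Q).
Expanding the 3×3 determinant: p(μ) = μ^3 + 6μ^2 + 5μ - 12.
Rational-root test: μ = -4 gives p(-4) = 0.
Dividing by (μ + 4) leaves μ^2 + 2μ - 3.
The quadratic factors as (μ + 3)·(μ - 1).
Eigenvalues: -4, -3, 1.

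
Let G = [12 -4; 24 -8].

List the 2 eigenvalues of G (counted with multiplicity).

0, 4

det(G - μI) = (12 - μ)(-8 - μ) - (-4)·(24) = μ^2 - 4μ.
This factors as μ·(μ - 4) = 0.
Eigenvalues: 0, 4.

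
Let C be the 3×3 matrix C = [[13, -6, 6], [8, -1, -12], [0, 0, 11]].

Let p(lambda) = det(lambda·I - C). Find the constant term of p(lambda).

-385

p(lambda) = lambda^3 - 23·lambda^2 + 167·lambda - 385.
The constant term is -385.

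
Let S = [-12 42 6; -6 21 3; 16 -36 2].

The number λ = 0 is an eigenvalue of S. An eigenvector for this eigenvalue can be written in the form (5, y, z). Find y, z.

We need (S)v = 0.
S = [[-12, 42, 6], [-6, 21, 3], [16, -36, 2]].
Row 1: (-12)·5 + (42)·y + (6)·z = 0
Row 2: (-6)·5 + (21)·y + (3)·z = 0
Row 3: (16)·5 + (-36)·y + (2)·z = 0
Solving gives y = 2, z = -4.
Check: S·(5, 2, -4) = (0, 0, 0) = 0·(5, 2, -4).

2, -4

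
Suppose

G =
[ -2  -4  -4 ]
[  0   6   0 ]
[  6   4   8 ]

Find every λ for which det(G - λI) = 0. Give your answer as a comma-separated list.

Compute the characteristic polynomial p(s) = det(sI - G).
Expanding along the first row, p(s) = s^3 - 12s^2 + 44s - 48.
Rational-root test: s = 2 gives p(2) = 0.
Dividing by (s - 2) leaves s^2 - 10s + 24.
The quadratic factors as (s - 4)·(s - 6).
Eigenvalues: 2, 4, 6.

2, 4, 6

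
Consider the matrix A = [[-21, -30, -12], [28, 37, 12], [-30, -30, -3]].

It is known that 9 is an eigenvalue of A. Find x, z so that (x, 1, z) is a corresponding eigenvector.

We need (A - 9I)v = 0.
A - 9I = [[-30, -30, -12], [28, 28, 12], [-30, -30, -12]].
Row 1: (-30)·x + (-30)·1 + (-12)·z = 0
Row 2: (28)·x + (28)·1 + (12)·z = 0
Row 3: (-30)·x + (-30)·1 + (-12)·z = 0
Solving gives x = -1, z = 0.
Check: A·(-1, 1, 0) = (-9, 9, 0) = 9·(-1, 1, 0).

-1, 0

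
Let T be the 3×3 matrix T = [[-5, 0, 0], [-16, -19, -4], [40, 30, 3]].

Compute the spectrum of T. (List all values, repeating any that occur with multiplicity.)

The characteristic polynomial is p(μ) = det(μI - T).
Cofactor expansion gives p(μ) = μ^3 + 21μ^2 + 143μ + 315.
Try μ = -7: p(-7) = 0, so -7 is a root.
Dividing by (μ + 7) leaves μ^2 + 14μ + 45.
The quadratic factors as (μ + 9)·(μ + 5).
Eigenvalues: -9, -7, -5.

-9, -7, -5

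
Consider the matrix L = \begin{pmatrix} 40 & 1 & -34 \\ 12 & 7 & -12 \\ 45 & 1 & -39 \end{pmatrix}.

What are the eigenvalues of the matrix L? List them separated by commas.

Compute the characteristic polynomial p(t) = det(tI - L).
Expanding along the first row, p(t) = t^3 - 8t^2 - 23t + 210.
Try t = 6: p(6) = 0, so 6 is a root.
Factor out (t - 6): p(t) = (t - 6)·(t^2 - 2t - 35).
The quadratic factors as (t + 5)·(t - 7).
Eigenvalues: -5, 6, 7.

-5, 6, 7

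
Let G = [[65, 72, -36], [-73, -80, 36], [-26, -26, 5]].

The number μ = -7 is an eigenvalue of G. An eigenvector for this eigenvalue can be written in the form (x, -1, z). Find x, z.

We need (G + 7I)v = 0.
G + 7I = [[72, 72, -36], [-73, -73, 36], [-26, -26, 12]].
Row 1: (72)·x + (72)·-1 + (-36)·z = 0
Row 2: (-73)·x + (-73)·-1 + (36)·z = 0
Row 3: (-26)·x + (-26)·-1 + (12)·z = 0
Solving gives x = 1, z = 0.
Check: G·(1, -1, 0) = (-7, 7, 0) = -7·(1, -1, 0).

1, 0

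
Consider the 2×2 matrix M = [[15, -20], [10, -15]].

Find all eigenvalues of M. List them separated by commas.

-5, 5

det(M - lambda·I) = (15 - lambda)(-15 - lambda) - (-20)·(10) = lambda^2 - 25.
This factors as (lambda + 5)·(lambda - 5) = 0.
Eigenvalues: -5, 5.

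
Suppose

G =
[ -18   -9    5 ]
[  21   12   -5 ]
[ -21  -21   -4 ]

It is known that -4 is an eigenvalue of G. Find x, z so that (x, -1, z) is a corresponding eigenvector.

1, 1

We need (G + 4I)v = 0.
G + 4I = [[-14, -9, 5], [21, 16, -5], [-21, -21, 0]].
Row 1: (-14)·x + (-9)·-1 + (5)·z = 0
Row 2: (21)·x + (16)·-1 + (-5)·z = 0
Row 3: (-21)·x + (-21)·-1 + (0)·z = 0
Solving gives x = 1, z = 1.
Check: G·(1, -1, 1) = (-4, 4, -4) = -4·(1, -1, 1).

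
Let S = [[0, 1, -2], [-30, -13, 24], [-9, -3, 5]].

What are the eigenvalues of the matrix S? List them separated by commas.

-4, -3, -1

Compute the characteristic polynomial p(t) = det(tI - S).
Expanding along the first row, p(t) = t^3 + 8t^2 + 19t + 12.
Since p(-4) = 0, t = -4 is a root.
Dividing by (t + 4) leaves t^2 + 4t + 3.
The quadratic factors as (t + 3)·(t + 1).
Eigenvalues: -4, -3, -1.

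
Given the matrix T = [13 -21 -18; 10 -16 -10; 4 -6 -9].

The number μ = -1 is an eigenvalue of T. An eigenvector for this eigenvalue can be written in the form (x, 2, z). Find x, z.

3, 0

We need (T + 1I)v = 0.
T + 1I = [[14, -21, -18], [10, -15, -10], [4, -6, -8]].
Row 1: (14)·x + (-21)·2 + (-18)·z = 0
Row 2: (10)·x + (-15)·2 + (-10)·z = 0
Row 3: (4)·x + (-6)·2 + (-8)·z = 0
Solving gives x = 3, z = 0.
Check: T·(3, 2, 0) = (-3, -2, 0) = -1·(3, 2, 0).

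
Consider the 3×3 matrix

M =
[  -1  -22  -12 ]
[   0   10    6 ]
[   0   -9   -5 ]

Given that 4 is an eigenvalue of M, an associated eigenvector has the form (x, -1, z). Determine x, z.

We need (M - 4I)v = 0.
M - 4I = [[-5, -22, -12], [0, 6, 6], [0, -9, -9]].
Row 1: (-5)·x + (-22)·-1 + (-12)·z = 0
Row 2: (0)·x + (6)·-1 + (6)·z = 0
Row 3: (0)·x + (-9)·-1 + (-9)·z = 0
Solving gives x = 2, z = 1.
Check: M·(2, -1, 1) = (8, -4, 4) = 4·(2, -1, 1).

2, 1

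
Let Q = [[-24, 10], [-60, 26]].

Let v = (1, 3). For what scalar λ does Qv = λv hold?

6

Compute Qv: Q·(1, 3) = (6, 18).
Since Qv = λv, compare component 1: 6 = λ·1, so λ = 6.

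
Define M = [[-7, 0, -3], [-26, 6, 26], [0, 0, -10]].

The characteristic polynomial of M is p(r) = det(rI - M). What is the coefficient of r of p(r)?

p(r) = r^3 + 11r^2 - 32r - 420.
The coefficient of r is -32.

-32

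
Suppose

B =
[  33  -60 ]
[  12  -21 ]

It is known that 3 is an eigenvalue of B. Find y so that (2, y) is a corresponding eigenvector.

1

We need (B - 3I)v = 0.
B - 3I = [[30, -60], [12, -24]].
Row 1: (30)·2 + (-60)·y = 0
Row 2: (12)·2 + (-24)·y = 0
Solving gives y = 1.
Check: B·(2, 1) = (6, 3) = 3·(2, 1).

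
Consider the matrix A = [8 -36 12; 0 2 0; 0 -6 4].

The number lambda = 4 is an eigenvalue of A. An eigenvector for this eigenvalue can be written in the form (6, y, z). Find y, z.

0, -2

We need (A - 4I)v = 0.
A - 4I = [[4, -36, 12], [0, -2, 0], [0, -6, 0]].
Row 1: (4)·6 + (-36)·y + (12)·z = 0
Row 2: (0)·6 + (-2)·y + (0)·z = 0
Row 3: (0)·6 + (-6)·y + (0)·z = 0
Solving gives y = 0, z = -2.
Check: A·(6, 0, -2) = (24, 0, -8) = 4·(6, 0, -2).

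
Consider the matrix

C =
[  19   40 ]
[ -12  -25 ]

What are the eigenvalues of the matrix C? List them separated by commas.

-5, -1

det(C - tI) = (19 - t)(-25 - t) - (40)·(-12) = t^2 + 6t + 5.
This factors as (t + 5)·(t + 1) = 0.
Eigenvalues: -5, -1.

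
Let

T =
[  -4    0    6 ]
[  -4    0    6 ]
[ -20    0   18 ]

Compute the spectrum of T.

0, 6, 8

Set up det(rI - T) = 0.
Expanding along the first row, p(r) = r^3 - 14r^2 + 48r.
Since p(8) = 0, r = 8 is a root.
Factor out (r - 8): p(r) = (r - 8)·(r^2 - 6r).
The quadratic factors as r·(r - 6).
Eigenvalues: 0, 6, 8.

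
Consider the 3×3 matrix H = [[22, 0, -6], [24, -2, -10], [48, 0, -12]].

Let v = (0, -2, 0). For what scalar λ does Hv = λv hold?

Compute Hv: H·(0, -2, 0) = (0, 4, 0).
Since Hv = λv, compare component 2: 4 = λ·-2, so λ = -2.

-2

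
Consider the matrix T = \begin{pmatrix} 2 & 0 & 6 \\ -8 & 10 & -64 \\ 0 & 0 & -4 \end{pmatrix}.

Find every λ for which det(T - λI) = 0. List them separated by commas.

-4, 2, 10

The characteristic polynomial is p(s) = det(sI - T).
Expanding the 3×3 determinant: p(s) = s^3 - 8s^2 - 28s + 80.
Try s = 10: p(10) = 0, so 10 is a root.
Dividing by (s - 10) leaves s^2 + 2s - 8.
The quadratic factors as (s + 4)·(s - 2).
Eigenvalues: -4, 2, 10.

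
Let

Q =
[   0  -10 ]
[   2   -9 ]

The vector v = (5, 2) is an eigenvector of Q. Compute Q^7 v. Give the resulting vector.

First find the eigenvalue: Qv = (-20, -8) = -4·(5, 2), so λ = -4.
Then Q^7 v = λ^7·v = (-4)^7·(5, 2) = -16384·(5, 2) = (-81920, -32768).

(-81920, -32768)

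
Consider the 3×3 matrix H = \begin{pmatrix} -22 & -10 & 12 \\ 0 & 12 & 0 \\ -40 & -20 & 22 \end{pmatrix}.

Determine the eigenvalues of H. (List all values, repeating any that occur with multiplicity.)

-2, 2, 12

Set up det(rI - H) = 0.
Expanding the 3×3 determinant: p(r) = r^3 - 12r^2 - 4r + 48.
Try r = -2: p(-2) = 0, so -2 is a root.
Factor out (r + 2): p(r) = (r + 2)·(r^2 - 14r + 24).
The quadratic factors as (r - 2)·(r - 12).
Eigenvalues: -2, 2, 12.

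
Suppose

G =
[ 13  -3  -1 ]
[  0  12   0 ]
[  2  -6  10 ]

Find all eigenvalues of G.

Set up det(μI - G) = 0.
Expanding along the first row, p(μ) = μ^3 - 35μ^2 + 408μ - 1584.
Since p(11) = 0, μ = 11 is a root.
Factor out (μ - 11): p(μ) = (μ - 11)·(μ^2 - 24μ + 144).
The quadratic factor is (μ - 12)^2.
Eigenvalues: 11, 12, 12.

11, 12, 12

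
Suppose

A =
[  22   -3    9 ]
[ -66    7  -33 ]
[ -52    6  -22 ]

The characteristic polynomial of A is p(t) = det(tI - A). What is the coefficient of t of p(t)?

p(t) = t^3 - 7t^2 - 16t + 112.
The coefficient of t is -16.

-16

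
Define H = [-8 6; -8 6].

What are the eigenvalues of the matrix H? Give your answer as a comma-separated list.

det(H - rI) = (-8 - r)(6 - r) - (6)·(-8) = r^2 + 2r.
This factors as (r + 2)·r = 0.
Eigenvalues: -2, 0.

-2, 0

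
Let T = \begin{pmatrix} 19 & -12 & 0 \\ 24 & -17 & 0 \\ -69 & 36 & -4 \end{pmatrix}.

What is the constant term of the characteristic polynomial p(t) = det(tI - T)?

p(0) = det(0·I − T) = det(−T) = (−1)^3·det(T).
det(T) = 140, so p(0) = -140.

-140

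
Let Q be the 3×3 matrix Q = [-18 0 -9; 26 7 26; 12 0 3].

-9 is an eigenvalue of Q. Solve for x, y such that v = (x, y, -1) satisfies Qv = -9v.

We need (Q + 9I)v = 0.
Q + 9I = [[-9, 0, -9], [26, 16, 26], [12, 0, 12]].
Row 1: (-9)·x + (0)·y + (-9)·-1 = 0
Row 2: (26)·x + (16)·y + (26)·-1 = 0
Row 3: (12)·x + (0)·y + (12)·-1 = 0
Solving gives x = 1, y = 0.
Check: Q·(1, 0, -1) = (-9, 0, 9) = -9·(1, 0, -1).

1, 0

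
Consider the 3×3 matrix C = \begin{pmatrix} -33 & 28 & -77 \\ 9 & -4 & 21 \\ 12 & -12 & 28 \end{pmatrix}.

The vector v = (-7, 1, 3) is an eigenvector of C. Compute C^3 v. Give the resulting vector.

First find the eigenvalue: Cv = (28, -4, -12) = -4·(-7, 1, 3), so λ = -4.
Then C^3 v = λ^3·v = (-4)^3·(-7, 1, 3) = -64·(-7, 1, 3) = (448, -64, -192).

(448, -64, -192)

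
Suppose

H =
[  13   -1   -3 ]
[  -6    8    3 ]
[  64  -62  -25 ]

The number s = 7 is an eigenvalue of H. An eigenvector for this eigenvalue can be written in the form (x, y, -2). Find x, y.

-1, 0

We need (H - 7I)v = 0.
H - 7I = [[6, -1, -3], [-6, 1, 3], [64, -62, -32]].
Row 1: (6)·x + (-1)·y + (-3)·-2 = 0
Row 2: (-6)·x + (1)·y + (3)·-2 = 0
Row 3: (64)·x + (-62)·y + (-32)·-2 = 0
Solving gives x = -1, y = 0.
Check: H·(-1, 0, -2) = (-7, 0, -14) = 7·(-1, 0, -2).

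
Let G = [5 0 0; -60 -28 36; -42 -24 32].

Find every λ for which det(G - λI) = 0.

-4, 5, 8

Compute the characteristic polynomial p(s) = det(sI - G).
Expanding along the first row, p(s) = s^3 - 9s^2 - 12s + 160.
Since p(8) = 0, s = 8 is a root.
Dividing by (s - 8) leaves s^2 - s - 20.
The quadratic factors as (s + 4)·(s - 5).
Eigenvalues: -4, 5, 8.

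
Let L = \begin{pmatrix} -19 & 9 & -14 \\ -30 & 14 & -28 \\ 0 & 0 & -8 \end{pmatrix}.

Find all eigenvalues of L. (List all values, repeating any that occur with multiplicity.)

-8, -4, -1

Compute the characteristic polynomial p(r) = det(rI - L).
Expanding along the first row, p(r) = r^3 + 13r^2 + 44r + 32.
Try r = -1: p(-1) = 0, so -1 is a root.
Dividing by (r + 1) leaves r^2 + 12r + 32.
The quadratic factors as (r + 8)·(r + 4).
Eigenvalues: -8, -4, -1.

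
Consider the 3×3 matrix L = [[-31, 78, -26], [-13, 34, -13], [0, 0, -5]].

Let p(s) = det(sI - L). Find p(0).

p(0) = det(0·I − L) = det(−L) = (−1)^3·det(L).
det(L) = 200, so p(0) = -200.

-200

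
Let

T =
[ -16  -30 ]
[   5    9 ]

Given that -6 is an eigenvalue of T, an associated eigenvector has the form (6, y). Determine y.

We need (T + 6I)v = 0.
T + 6I = [[-10, -30], [5, 15]].
Row 1: (-10)·6 + (-30)·y = 0
Row 2: (5)·6 + (15)·y = 0
Solving gives y = -2.
Check: T·(6, -2) = (-36, 12) = -6·(6, -2).

-2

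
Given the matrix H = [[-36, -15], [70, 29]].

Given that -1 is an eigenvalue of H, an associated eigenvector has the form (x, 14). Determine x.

We need (H + 1I)v = 0.
H + 1I = [[-35, -15], [70, 30]].
Row 1: (-35)·x + (-15)·14 = 0
Row 2: (70)·x + (30)·14 = 0
Solving gives x = -6.
Check: H·(-6, 14) = (6, -14) = -1·(-6, 14).

-6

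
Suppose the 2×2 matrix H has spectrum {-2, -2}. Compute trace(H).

trace(H) is the sum of the eigenvalues: (-2) + (-2) = -4.

-4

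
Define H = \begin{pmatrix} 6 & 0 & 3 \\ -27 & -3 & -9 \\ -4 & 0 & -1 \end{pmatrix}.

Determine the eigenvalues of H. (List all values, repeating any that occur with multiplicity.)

Set up det(lambda·I - H) = 0.
Expanding the 3×3 determinant: p(lambda) = lambda^3 - 2·lambda^2 - 9·lambda + 18.
Since p(2) = 0, lambda = 2 is a root.
Factor out (lambda - 2): p(lambda) = (lambda - 2)·(lambda^2 - 9).
The quadratic factors as (lambda + 3)·(lambda - 3).
Eigenvalues: -3, 2, 3.

-3, 2, 3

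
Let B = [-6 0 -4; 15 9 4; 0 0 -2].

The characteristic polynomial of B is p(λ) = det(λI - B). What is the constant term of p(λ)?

-108

p(λ) = λ^3 - λ^2 - 60λ - 108.
The constant term is -108.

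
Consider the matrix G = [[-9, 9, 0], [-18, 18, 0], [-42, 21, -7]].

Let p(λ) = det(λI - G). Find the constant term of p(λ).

0

p(λ) = λ^3 - 2λ^2 - 63λ.
The constant term is 0.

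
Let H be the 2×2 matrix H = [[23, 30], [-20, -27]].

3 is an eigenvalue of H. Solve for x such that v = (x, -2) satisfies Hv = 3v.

3

We need (H - 3I)v = 0.
H - 3I = [[20, 30], [-20, -30]].
Row 1: (20)·x + (30)·-2 = 0
Row 2: (-20)·x + (-30)·-2 = 0
Solving gives x = 3.
Check: H·(3, -2) = (9, -6) = 3·(3, -2).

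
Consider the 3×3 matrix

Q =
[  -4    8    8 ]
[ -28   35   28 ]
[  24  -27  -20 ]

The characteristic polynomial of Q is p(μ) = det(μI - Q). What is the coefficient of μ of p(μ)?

p(μ) = μ^3 - 11μ^2 + 28μ.
The coefficient of μ is 28.

28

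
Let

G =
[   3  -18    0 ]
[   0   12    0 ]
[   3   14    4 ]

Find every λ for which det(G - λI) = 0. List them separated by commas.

3, 4, 12

Compute the characteristic polynomial p(t) = det(tI - G).
Cofactor expansion gives p(t) = t^3 - 19t^2 + 96t - 144.
Since p(4) = 0, t = 4 is a root.
Factor out (t - 4): p(t) = (t - 4)·(t^2 - 15t + 36).
The quadratic factors as (t - 3)·(t - 12).
Eigenvalues: 3, 4, 12.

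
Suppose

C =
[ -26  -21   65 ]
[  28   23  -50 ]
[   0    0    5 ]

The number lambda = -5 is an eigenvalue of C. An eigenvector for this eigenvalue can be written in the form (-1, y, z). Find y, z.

1, 0

We need (C + 5I)v = 0.
C + 5I = [[-21, -21, 65], [28, 28, -50], [0, 0, 10]].
Row 1: (-21)·-1 + (-21)·y + (65)·z = 0
Row 2: (28)·-1 + (28)·y + (-50)·z = 0
Row 3: (0)·-1 + (0)·y + (10)·z = 0
Solving gives y = 1, z = 0.
Check: C·(-1, 1, 0) = (5, -5, 0) = -5·(-1, 1, 0).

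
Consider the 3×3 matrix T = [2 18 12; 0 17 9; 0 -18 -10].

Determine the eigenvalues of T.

Set up det(rI - T) = 0.
Cofactor expansion gives p(r) = r^3 - 9r^2 + 6r + 16.
Try r = 8: p(8) = 0, so 8 is a root.
Factor out (r - 8): p(r) = (r - 8)·(r^2 - r - 2).
The quadratic factors as (r + 1)·(r - 2).
Eigenvalues: -1, 2, 8.

-1, 2, 8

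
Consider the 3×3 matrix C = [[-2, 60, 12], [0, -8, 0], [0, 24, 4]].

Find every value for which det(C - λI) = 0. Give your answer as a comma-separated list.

-8, -2, 4

Compute the characteristic polynomial p(s) = det(sI - C).
Expanding along the first row, p(s) = s^3 + 6s^2 - 24s - 64.
Try s = 4: p(4) = 0, so 4 is a root.
Dividing by (s - 4) leaves s^2 + 10s + 16.
The quadratic factors as (s + 8)·(s + 2).
Eigenvalues: -8, -2, 4.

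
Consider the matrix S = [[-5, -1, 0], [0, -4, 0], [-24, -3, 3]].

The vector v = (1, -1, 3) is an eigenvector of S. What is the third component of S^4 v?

First find the eigenvalue: Sv = (-4, 4, -12) = -4·(1, -1, 3), so λ = -4.
Then S^4 v = λ^4·v = (-4)^4·(1, -1, 3) = 256·(1, -1, 3) = (256, -256, 768).

768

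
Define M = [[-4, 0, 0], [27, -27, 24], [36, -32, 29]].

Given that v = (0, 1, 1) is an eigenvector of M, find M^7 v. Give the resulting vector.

(0, -2187, -2187)

First find the eigenvalue: Mv = (0, -3, -3) = -3·(0, 1, 1), so λ = -3.
Then M^7 v = λ^7·v = (-3)^7·(0, 1, 1) = -2187·(0, 1, 1) = (0, -2187, -2187).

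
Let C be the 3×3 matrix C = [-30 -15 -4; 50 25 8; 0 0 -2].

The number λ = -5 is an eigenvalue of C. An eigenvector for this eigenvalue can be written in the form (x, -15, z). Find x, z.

We need (C + 5I)v = 0.
C + 5I = [[-25, -15, -4], [50, 30, 8], [0, 0, 3]].
Row 1: (-25)·x + (-15)·-15 + (-4)·z = 0
Row 2: (50)·x + (30)·-15 + (8)·z = 0
Row 3: (0)·x + (0)·-15 + (3)·z = 0
Solving gives x = 9, z = 0.
Check: C·(9, -15, 0) = (-45, 75, 0) = -5·(9, -15, 0).

9, 0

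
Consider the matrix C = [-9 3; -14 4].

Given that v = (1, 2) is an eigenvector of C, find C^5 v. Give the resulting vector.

First find the eigenvalue: Cv = (-3, -6) = -3·(1, 2), so λ = -3.
Then C^5 v = λ^5·v = (-3)^5·(1, 2) = -243·(1, 2) = (-243, -486).

(-243, -486)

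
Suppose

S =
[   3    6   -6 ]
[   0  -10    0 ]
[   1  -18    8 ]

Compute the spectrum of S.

-10, 5, 6

Compute the characteristic polynomial p(μ) = det(μI - S).
Expanding the 3×3 determinant: p(μ) = μ^3 - μ^2 - 80μ + 300.
Try μ = 5: p(5) = 0, so 5 is a root.
Factor out (μ - 5): p(μ) = (μ - 5)·(μ^2 + 4μ - 60).
The quadratic factors as (μ + 10)·(μ - 6).
Eigenvalues: -10, 5, 6.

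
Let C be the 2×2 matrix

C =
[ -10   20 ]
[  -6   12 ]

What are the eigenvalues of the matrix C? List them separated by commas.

0, 2

det(C - λI) = (-10 - λ)(12 - λ) - (20)·(-6) = λ^2 - 2λ.
This factors as λ·(λ - 2) = 0.
Eigenvalues: 0, 2.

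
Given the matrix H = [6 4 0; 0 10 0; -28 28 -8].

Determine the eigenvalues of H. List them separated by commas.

The characteristic polynomial is p(r) = det(rI - H).
Expanding along the first row, p(r) = r^3 - 8r^2 - 68r + 480.
Rational-root test: r = 6 gives p(6) = 0.
Factor out (r - 6): p(r) = (r - 6)·(r^2 - 2r - 80).
The quadratic factors as (r + 8)·(r - 10).
Eigenvalues: -8, 6, 10.

-8, 6, 10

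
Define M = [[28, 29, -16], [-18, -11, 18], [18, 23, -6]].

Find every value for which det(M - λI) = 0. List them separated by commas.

The characteristic polynomial is p(μ) = det(μI - M).
Expanding the 3×3 determinant: p(μ) = μ^3 - 11μ^2 - 14μ + 24.
Try μ = 1: p(1) = 0, so 1 is a root.
Factor out (μ - 1): p(μ) = (μ - 1)·(μ^2 - 10μ - 24).
The quadratic factors as (μ + 2)·(μ - 12).
Eigenvalues: -2, 1, 12.

-2, 1, 12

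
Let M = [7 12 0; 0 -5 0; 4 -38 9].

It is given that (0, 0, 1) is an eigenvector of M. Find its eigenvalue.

Compute Mv: M·(0, 0, 1) = (0, 0, 9).
Since Mv = λv, compare component 3: 9 = λ·1, so λ = 9.

9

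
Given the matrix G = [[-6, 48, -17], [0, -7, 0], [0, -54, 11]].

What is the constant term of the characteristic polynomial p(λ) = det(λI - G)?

-462

p(0) = det(0·I − G) = det(−G) = (−1)^3·det(G).
det(G) = 462, so p(0) = -462.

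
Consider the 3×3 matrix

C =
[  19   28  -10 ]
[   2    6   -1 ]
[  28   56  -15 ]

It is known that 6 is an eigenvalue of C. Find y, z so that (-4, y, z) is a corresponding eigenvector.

We need (C - 6I)v = 0.
C - 6I = [[13, 28, -10], [2, 0, -1], [28, 56, -21]].
Row 1: (13)·-4 + (28)·y + (-10)·z = 0
Row 2: (2)·-4 + (0)·y + (-1)·z = 0
Row 3: (28)·-4 + (56)·y + (-21)·z = 0
Solving gives y = -1, z = -8.
Check: C·(-4, -1, -8) = (-24, -6, -48) = 6·(-4, -1, -8).

-1, -8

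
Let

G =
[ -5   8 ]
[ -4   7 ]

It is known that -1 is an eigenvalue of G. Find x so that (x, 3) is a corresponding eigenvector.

We need (G + 1I)v = 0.
G + 1I = [[-4, 8], [-4, 8]].
Row 1: (-4)·x + (8)·3 = 0
Row 2: (-4)·x + (8)·3 = 0
Solving gives x = 6.
Check: G·(6, 3) = (-6, -3) = -1·(6, 3).

6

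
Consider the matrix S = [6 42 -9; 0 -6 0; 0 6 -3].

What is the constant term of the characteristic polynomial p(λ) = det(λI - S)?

-108

p(0) = det(0·I − S) = det(−S) = (−1)^3·det(S).
det(S) = 108, so p(0) = -108.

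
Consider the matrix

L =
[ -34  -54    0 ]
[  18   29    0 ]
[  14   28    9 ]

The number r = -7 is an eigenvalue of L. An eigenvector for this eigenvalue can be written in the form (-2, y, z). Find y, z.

1, 0

We need (L + 7I)v = 0.
L + 7I = [[-27, -54, 0], [18, 36, 0], [14, 28, 16]].
Row 1: (-27)·-2 + (-54)·y + (0)·z = 0
Row 2: (18)·-2 + (36)·y + (0)·z = 0
Row 3: (14)·-2 + (28)·y + (16)·z = 0
Solving gives y = 1, z = 0.
Check: L·(-2, 1, 0) = (14, -7, 0) = -7·(-2, 1, 0).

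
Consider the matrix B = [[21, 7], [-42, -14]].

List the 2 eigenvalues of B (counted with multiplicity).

0, 7

det(B - λI) = (21 - λ)(-14 - λ) - (7)·(-42) = λ^2 - 7λ.
This factors as λ·(λ - 7) = 0.
Eigenvalues: 0, 7.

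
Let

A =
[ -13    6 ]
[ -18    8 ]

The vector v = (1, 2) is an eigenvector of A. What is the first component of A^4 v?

First find the eigenvalue: Av = (-1, -2) = -1·(1, 2), so λ = -1.
Then A^4 v = λ^4·v = (-1)^4·(1, 2) = 1·(1, 2) = (1, 2).

1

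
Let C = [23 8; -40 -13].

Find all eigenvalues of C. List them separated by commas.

det(C - tI) = (23 - t)(-13 - t) - (8)·(-40) = t^2 - 10t + 21.
This factors as (t - 3)·(t - 7) = 0.
Eigenvalues: 3, 7.

3, 7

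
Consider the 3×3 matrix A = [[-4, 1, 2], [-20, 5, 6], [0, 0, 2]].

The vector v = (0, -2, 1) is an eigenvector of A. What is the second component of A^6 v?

-128

First find the eigenvalue: Av = (0, -4, 2) = 2·(0, -2, 1), so λ = 2.
Then A^6 v = λ^6·v = 2^6·(0, -2, 1) = 64·(0, -2, 1) = (0, -128, 64).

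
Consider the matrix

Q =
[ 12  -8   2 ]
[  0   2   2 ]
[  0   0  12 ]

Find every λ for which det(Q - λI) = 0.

2, 12, 12

Q is upper triangular, so its eigenvalues are the diagonal entries.
Diagonal: 12, 2, 12.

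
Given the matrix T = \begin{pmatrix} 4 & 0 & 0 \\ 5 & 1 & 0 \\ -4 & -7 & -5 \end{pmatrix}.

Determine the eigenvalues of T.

T is lower triangular, so its eigenvalues are the diagonal entries.
Diagonal: 4, 1, -5.

-5, 1, 4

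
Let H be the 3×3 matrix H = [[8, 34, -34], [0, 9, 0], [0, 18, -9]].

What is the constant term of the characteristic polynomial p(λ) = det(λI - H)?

p(0) = det(0·I − H) = det(−H) = (−1)^3·det(H).
det(H) = -648, so p(0) = 648.

648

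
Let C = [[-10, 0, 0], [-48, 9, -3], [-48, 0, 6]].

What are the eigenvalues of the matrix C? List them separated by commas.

-10, 6, 9

Compute the characteristic polynomial p(t) = det(tI - C).
Expanding the 3×3 determinant: p(t) = t^3 - 5t^2 - 96t + 540.
Rational-root test: t = 9 gives p(9) = 0.
Factor out (t - 9): p(t) = (t - 9)·(t^2 + 4t - 60).
The quadratic factors as (t + 10)·(t - 6).
Eigenvalues: -10, 6, 9.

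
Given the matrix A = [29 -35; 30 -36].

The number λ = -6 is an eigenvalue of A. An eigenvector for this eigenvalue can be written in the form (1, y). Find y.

We need (A + 6I)v = 0.
A + 6I = [[35, -35], [30, -30]].
Row 1: (35)·1 + (-35)·y = 0
Row 2: (30)·1 + (-30)·y = 0
Solving gives y = 1.
Check: A·(1, 1) = (-6, -6) = -6·(1, 1).

1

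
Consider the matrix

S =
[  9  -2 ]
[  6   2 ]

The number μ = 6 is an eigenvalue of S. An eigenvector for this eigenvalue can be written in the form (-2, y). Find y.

-3

We need (S - 6I)v = 0.
S - 6I = [[3, -2], [6, -4]].
Row 1: (3)·-2 + (-2)·y = 0
Row 2: (6)·-2 + (-4)·y = 0
Solving gives y = -3.
Check: S·(-2, -3) = (-12, -18) = 6·(-2, -3).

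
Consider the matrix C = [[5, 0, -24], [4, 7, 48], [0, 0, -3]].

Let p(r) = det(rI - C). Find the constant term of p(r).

105

p(r) = r^3 - 9r^2 - r + 105.
The constant term is 105.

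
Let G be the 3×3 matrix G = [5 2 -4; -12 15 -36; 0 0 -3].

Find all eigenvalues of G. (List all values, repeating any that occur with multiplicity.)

-3, 9, 11

The characteristic polynomial is p(λ) = det(λI - G).
Cofactor expansion gives p(λ) = λ^3 - 17λ^2 + 39λ + 297.
Since p(-3) = 0, λ = -3 is a root.
Dividing by (λ + 3) leaves λ^2 - 20λ + 99.
The quadratic factors as (λ - 9)·(λ - 11).
Eigenvalues: -3, 9, 11.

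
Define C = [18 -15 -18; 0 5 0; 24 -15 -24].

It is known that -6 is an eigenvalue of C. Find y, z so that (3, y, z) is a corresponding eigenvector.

0, 4

We need (C + 6I)v = 0.
C + 6I = [[24, -15, -18], [0, 11, 0], [24, -15, -18]].
Row 1: (24)·3 + (-15)·y + (-18)·z = 0
Row 2: (0)·3 + (11)·y + (0)·z = 0
Row 3: (24)·3 + (-15)·y + (-18)·z = 0
Solving gives y = 0, z = 4.
Check: C·(3, 0, 4) = (-18, 0, -24) = -6·(3, 0, 4).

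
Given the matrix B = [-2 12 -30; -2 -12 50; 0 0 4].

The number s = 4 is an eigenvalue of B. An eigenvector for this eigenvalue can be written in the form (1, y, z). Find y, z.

3, 1

We need (B - 4I)v = 0.
B - 4I = [[-6, 12, -30], [-2, -16, 50], [0, 0, 0]].
Row 1: (-6)·1 + (12)·y + (-30)·z = 0
Row 2: (-2)·1 + (-16)·y + (50)·z = 0
Row 3: (0)·1 + (0)·y + (0)·z = 0
Solving gives y = 3, z = 1.
Check: B·(1, 3, 1) = (4, 12, 4) = 4·(1, 3, 1).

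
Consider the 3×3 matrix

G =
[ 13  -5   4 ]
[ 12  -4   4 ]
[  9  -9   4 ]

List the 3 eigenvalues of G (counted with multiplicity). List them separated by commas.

1, 4, 8

Set up det(tI - G) = 0.
Cofactor expansion gives p(t) = t^3 - 13t^2 + 44t - 32.
Since p(1) = 0, t = 1 is a root.
Factor out (t - 1): p(t) = (t - 1)·(t^2 - 12t + 32).
The quadratic factors as (t - 4)·(t - 8).
Eigenvalues: 1, 4, 8.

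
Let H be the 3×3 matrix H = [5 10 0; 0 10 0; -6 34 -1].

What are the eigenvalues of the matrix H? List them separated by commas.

-1, 5, 10

Compute the characteristic polynomial p(λ) = det(λI - H).
Cofactor expansion gives p(λ) = λ^3 - 14λ^2 + 35λ + 50.
Since p(5) = 0, λ = 5 is a root.
Factor out (λ - 5): p(λ) = (λ - 5)·(λ^2 - 9λ - 10).
The quadratic factors as (λ + 1)·(λ - 10).
Eigenvalues: -1, 5, 10.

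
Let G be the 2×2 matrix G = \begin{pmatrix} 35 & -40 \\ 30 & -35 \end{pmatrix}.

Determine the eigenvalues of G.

-5, 5

det(G - lambda·I) = (35 - lambda)(-35 - lambda) - (-40)·(30) = lambda^2 - 25.
This factors as (lambda + 5)·(lambda - 5) = 0.
Eigenvalues: -5, 5.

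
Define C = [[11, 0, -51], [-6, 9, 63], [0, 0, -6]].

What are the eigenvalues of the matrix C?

-6, 9, 11

Compute the characteristic polynomial p(r) = det(rI - C).
Expanding along the first row, p(r) = r^3 - 14r^2 - 21r + 594.
Since p(9) = 0, r = 9 is a root.
Factor out (r - 9): p(r) = (r - 9)·(r^2 - 5r - 66).
The quadratic factors as (r + 6)·(r - 11).
Eigenvalues: -6, 9, 11.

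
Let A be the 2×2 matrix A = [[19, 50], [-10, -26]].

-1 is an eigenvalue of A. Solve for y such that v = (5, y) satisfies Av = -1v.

-2

We need (A + 1I)v = 0.
A + 1I = [[20, 50], [-10, -25]].
Row 1: (20)·5 + (50)·y = 0
Row 2: (-10)·5 + (-25)·y = 0
Solving gives y = -2.
Check: A·(5, -2) = (-5, 2) = -1·(5, -2).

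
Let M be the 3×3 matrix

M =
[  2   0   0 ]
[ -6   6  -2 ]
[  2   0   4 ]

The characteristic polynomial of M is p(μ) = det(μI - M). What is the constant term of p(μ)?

p(μ) = μ^3 - 12μ^2 + 44μ - 48.
The constant term is -48.

-48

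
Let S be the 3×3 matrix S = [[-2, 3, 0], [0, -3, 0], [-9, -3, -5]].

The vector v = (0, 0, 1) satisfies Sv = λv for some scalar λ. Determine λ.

-5

Compute Sv: S·(0, 0, 1) = (0, 0, -5).
Since Sv = λv, compare component 3: -5 = λ·1, so λ = -5.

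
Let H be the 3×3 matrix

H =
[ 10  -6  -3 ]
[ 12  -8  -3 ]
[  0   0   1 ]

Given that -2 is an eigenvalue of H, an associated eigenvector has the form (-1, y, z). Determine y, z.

We need (H + 2I)v = 0.
H + 2I = [[12, -6, -3], [12, -6, -3], [0, 0, 3]].
Row 1: (12)·-1 + (-6)·y + (-3)·z = 0
Row 2: (12)·-1 + (-6)·y + (-3)·z = 0
Row 3: (0)·-1 + (0)·y + (3)·z = 0
Solving gives y = -2, z = 0.
Check: H·(-1, -2, 0) = (2, 4, 0) = -2·(-1, -2, 0).

-2, 0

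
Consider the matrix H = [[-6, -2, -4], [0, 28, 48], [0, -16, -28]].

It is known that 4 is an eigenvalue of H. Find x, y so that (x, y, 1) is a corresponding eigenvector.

0, -2

We need (H - 4I)v = 0.
H - 4I = [[-10, -2, -4], [0, 24, 48], [0, -16, -32]].
Row 1: (-10)·x + (-2)·y + (-4)·1 = 0
Row 2: (0)·x + (24)·y + (48)·1 = 0
Row 3: (0)·x + (-16)·y + (-32)·1 = 0
Solving gives x = 0, y = -2.
Check: H·(0, -2, 1) = (0, -8, 4) = 4·(0, -2, 1).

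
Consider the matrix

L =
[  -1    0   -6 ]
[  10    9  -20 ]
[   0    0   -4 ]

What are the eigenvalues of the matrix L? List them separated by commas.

Set up det(λI - L) = 0.
Expanding along the first row, p(λ) = λ^3 - 4λ^2 - 41λ - 36.
Try λ = 9: p(9) = 0, so 9 is a root.
Factor out (λ - 9): p(λ) = (λ - 9)·(λ^2 + 5λ + 4).
The quadratic factors as (λ + 4)·(λ + 1).
Eigenvalues: -4, -1, 9.

-4, -1, 9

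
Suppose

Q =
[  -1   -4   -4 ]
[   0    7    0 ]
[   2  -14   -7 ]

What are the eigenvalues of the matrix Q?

The characteristic polynomial is p(r) = det(rI - Q).
Cofactor expansion gives p(r) = r^3 + r^2 - 41r - 105.
Try r = -5: p(-5) = 0, so -5 is a root.
Factor out (r + 5): p(r) = (r + 5)·(r^2 - 4r - 21).
The quadratic factors as (r + 3)·(r - 7).
Eigenvalues: -5, -3, 7.

-5, -3, 7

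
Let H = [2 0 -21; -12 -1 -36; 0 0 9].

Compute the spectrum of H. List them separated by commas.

-1, 2, 9

Compute the characteristic polynomial p(μ) = det(μI - H).
Expanding along the first row, p(μ) = μ^3 - 10μ^2 + 7μ + 18.
Since p(-1) = 0, μ = -1 is a root.
Dividing by (μ + 1) leaves μ^2 - 11μ + 18.
The quadratic factors as (μ - 2)·(μ - 9).
Eigenvalues: -1, 2, 9.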